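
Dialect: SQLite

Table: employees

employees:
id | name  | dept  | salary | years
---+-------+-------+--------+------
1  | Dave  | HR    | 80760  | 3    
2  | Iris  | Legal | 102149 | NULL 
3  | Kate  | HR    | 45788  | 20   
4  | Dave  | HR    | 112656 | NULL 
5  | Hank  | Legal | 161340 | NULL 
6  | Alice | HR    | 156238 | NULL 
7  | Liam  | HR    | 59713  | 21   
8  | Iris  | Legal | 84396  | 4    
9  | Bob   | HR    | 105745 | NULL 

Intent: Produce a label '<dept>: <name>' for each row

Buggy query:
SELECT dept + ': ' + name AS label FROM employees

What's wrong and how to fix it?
Bug: SQLite uses || for string concatenation; + coerces text to numbers (yielding 0)

Fix: Replace + with || to concatenate text

Corrected query:
SELECT dept || ': ' || name AS label FROM employees

Result:
label      
-----------
HR: Dave   
Legal: Iris
HR: Kate   
HR: Dave   
Legal: Hank
HR: Alice  
HR: Liam   
Legal: Iris
HR: Bob    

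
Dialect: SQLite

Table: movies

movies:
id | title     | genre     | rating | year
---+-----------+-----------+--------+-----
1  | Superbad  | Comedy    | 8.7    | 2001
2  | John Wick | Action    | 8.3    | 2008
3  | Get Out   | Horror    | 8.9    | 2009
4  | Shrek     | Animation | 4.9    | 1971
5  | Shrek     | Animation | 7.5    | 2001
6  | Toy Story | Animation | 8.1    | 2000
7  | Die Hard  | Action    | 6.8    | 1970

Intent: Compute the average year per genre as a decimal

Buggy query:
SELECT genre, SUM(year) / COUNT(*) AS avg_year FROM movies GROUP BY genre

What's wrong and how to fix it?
Bug: Both operands are integers, so '/' performs integer division and truncates

Fix: Multiply by 1.0 (or CAST to REAL) to force floating-point division

Corrected query:
SELECT genre, SUM(year) * 1.0 / COUNT(*) AS avg_year FROM movies GROUP BY genre

Result:
genre     | avg_year   
----------+------------
Action    | 1989       
Animation | 1990.666667
Comedy    | 2001       
Horror    | 2009       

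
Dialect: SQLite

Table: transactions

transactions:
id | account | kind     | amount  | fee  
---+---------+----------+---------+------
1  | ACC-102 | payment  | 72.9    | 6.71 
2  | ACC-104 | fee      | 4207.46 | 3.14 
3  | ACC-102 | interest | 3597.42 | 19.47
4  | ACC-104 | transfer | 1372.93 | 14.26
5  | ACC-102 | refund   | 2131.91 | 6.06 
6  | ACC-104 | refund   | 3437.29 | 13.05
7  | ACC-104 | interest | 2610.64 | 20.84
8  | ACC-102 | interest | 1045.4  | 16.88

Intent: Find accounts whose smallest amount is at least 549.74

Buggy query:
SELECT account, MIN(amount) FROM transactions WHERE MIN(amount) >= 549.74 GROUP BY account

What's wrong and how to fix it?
Bug: MIN() in WHERE is a misuse of aggregate

Fix: Replace WHERE with HAVING after the GROUP BY

Corrected query:
SELECT account, MIN(amount) FROM transactions GROUP BY account HAVING MIN(amount) >= 549.74

Result:
account | MIN(amount)
--------+------------
ACC-104 | 1372.93    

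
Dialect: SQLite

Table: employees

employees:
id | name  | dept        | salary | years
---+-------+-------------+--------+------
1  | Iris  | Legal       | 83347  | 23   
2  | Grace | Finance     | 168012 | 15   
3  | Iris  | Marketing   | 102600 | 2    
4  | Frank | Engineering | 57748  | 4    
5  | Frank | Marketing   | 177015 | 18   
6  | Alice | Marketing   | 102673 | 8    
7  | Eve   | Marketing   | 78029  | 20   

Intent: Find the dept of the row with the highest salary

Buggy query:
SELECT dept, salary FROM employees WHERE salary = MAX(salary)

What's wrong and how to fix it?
Bug: MAX(salary) is an aggregate and cannot be used directly in WHERE

Fix: Wrap MAX in a scalar subquery so WHERE compares against a single value

Corrected query:
SELECT dept, salary FROM employees WHERE salary = (SELECT MAX(salary) FROM employees)

Result:
dept      | salary
----------+-------
Marketing | 177015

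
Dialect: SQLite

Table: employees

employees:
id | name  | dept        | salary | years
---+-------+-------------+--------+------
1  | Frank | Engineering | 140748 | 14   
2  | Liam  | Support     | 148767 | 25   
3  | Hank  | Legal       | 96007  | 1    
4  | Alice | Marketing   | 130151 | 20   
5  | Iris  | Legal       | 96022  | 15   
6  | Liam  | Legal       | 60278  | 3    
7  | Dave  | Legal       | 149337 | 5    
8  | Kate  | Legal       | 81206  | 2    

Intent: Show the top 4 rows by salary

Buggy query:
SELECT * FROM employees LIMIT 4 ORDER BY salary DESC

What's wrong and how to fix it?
Bug: ORDER BY cannot follow LIMIT; LIMIT is the final clause

Fix: Swap the clauses: ORDER BY first, then LIMIT

Corrected query:
SELECT * FROM employees ORDER BY salary DESC LIMIT 4

Result:
id | name  | dept        | salary | years
---+-------+-------------+--------+------
7  | Dave  | Legal       | 149337 | 5    
2  | Liam  | Support     | 148767 | 25   
1  | Frank | Engineering | 140748 | 14   
4  | Alice | Marketing   | 130151 | 20   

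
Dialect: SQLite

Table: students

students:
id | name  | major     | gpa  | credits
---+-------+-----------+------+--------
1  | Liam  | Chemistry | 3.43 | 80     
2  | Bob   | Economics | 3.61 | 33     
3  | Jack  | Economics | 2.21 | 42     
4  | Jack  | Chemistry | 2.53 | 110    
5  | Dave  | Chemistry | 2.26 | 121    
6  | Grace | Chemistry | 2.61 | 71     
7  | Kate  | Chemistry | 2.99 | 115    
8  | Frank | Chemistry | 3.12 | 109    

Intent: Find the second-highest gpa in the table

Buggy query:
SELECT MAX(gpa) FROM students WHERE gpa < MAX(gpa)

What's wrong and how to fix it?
Bug: The inner MAX is an aggregate inside WHERE, which is not allowed

Fix: Put the inner MAX in a scalar subquery

Corrected query:
SELECT MAX(gpa) FROM students WHERE gpa < (SELECT MAX(gpa) FROM students)

Result:
MAX(gpa)
--------
3.43    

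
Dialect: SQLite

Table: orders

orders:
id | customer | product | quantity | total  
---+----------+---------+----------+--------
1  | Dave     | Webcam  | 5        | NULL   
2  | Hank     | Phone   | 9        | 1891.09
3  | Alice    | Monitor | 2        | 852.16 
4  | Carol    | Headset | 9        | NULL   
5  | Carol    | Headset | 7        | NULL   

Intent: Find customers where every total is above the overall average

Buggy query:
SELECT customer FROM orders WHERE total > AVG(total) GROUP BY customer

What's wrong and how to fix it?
Bug: AVG() is an aggregate; it can't sit directly in WHERE

Fix: Compute the overall average in a scalar subquery and compare each group's MIN against it in HAVING

Corrected query:
SELECT customer FROM orders GROUP BY customer HAVING MIN(total) > (SELECT AVG(total) FROM orders)

Result:
customer
--------
Hank    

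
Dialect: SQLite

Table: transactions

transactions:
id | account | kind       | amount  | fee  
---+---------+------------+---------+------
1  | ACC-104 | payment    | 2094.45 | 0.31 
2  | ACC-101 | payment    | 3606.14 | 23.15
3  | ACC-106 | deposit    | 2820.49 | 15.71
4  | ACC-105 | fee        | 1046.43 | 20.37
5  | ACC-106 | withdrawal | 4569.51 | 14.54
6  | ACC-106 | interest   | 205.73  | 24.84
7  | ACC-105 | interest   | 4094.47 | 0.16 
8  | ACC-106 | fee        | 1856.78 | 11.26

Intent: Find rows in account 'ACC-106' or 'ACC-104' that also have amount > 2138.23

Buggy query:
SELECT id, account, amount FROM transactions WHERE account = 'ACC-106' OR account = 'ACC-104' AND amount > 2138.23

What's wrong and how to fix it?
Bug: AND binds tighter than OR, so this parses as account = 'ACC-106' OR (account = 'ACC-104' AND amount > 2138.23)

Fix: Group the OR with parentheses (or use IN), then AND the threshold

Corrected query:
SELECT id, account, amount FROM transactions WHERE (account = 'ACC-106' OR account = 'ACC-104') AND amount > 2138.23

Result:
id | account | amount 
---+---------+--------
3  | ACC-106 | 2820.49
5  | ACC-106 | 4569.51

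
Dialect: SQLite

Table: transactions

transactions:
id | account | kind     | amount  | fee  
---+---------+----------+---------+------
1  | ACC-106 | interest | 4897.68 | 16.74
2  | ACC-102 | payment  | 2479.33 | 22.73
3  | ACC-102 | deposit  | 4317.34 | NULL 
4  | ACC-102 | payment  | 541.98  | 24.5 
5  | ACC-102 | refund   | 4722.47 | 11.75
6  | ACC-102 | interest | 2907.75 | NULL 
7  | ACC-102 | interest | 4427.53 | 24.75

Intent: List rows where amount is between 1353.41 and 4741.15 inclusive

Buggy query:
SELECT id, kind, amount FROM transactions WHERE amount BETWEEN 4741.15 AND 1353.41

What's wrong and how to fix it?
Bug: BETWEEN expects the lower bound first; with 4741.15 AND 1353.41 the range is empty

Fix: Swap the bounds so the smaller value comes first

Corrected query:
SELECT id, kind, amount FROM transactions WHERE amount BETWEEN 1353.41 AND 4741.15

Result:
id | kind     | amount 
---+----------+--------
2  | payment  | 2479.33
3  | deposit  | 4317.34
5  | refund   | 4722.47
6  | interest | 2907.75
7  | interest | 4427.53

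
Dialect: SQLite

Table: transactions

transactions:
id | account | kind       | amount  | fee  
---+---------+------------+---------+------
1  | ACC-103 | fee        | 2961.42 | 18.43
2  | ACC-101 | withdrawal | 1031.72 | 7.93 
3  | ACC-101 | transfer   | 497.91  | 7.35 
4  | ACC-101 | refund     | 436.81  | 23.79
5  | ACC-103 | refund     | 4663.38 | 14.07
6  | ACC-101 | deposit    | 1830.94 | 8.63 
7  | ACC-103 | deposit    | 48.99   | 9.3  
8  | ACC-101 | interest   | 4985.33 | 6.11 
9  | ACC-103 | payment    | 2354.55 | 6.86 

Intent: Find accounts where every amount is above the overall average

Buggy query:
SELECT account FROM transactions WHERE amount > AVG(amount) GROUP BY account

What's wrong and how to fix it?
Bug: AVG() is an aggregate; it can't sit directly in WHERE

Fix: Compute the overall average in a scalar subquery and compare each group's MIN against it in HAVING

Corrected query:
SELECT account FROM transactions GROUP BY account HAVING MIN(amount) > (SELECT AVG(amount) FROM transactions)

Result:
(no rows)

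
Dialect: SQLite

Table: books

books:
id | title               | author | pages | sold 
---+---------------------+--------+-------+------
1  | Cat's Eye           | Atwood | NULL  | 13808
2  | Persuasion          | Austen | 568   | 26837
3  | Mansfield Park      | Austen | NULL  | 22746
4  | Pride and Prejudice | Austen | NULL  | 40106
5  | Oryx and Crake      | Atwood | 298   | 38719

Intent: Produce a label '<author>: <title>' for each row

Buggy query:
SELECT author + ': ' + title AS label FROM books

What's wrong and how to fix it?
Bug: SQLite uses || for string concatenation; + coerces text to numbers (yielding 0)

Fix: Replace + with || to concatenate text

Corrected query:
SELECT author || ': ' || title AS label FROM books

Result:
label                      
---------------------------
Atwood: Cat's Eye          
Austen: Persuasion         
Austen: Mansfield Park     
Austen: Pride and Prejudice
Atwood: Oryx and Crake     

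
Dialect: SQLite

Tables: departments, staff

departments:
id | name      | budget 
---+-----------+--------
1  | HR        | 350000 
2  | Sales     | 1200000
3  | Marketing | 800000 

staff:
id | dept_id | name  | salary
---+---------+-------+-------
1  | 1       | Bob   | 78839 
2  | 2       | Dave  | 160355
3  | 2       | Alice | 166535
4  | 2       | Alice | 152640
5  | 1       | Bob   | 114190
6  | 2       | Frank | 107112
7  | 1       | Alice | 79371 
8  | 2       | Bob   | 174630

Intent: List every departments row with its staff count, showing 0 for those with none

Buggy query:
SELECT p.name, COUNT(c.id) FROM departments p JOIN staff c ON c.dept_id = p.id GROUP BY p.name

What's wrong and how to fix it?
Bug: An inner join excludes parents with zero children

Fix: Switch to LEFT JOIN to retain unmatched parent rows

Corrected query:
SELECT p.name, COUNT(c.id) FROM departments p LEFT JOIN staff c ON c.dept_id = p.id GROUP BY p.name

Result:
name      | COUNT(c.id)
----------+------------
HR        | 3          
Marketing | 0          
Sales     | 5          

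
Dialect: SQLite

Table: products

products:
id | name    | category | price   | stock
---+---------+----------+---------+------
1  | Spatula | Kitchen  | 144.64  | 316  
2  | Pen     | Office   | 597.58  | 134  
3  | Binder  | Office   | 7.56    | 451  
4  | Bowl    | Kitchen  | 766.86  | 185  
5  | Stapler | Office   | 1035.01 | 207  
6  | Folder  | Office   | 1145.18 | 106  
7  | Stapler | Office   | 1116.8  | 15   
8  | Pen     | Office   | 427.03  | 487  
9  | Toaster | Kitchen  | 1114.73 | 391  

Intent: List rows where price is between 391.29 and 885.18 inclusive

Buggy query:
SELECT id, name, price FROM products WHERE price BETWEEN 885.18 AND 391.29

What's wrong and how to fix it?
Bug: BETWEEN expects the lower bound first; with 885.18 AND 391.29 the range is empty

Fix: Swap the bounds so the smaller value comes first

Corrected query:
SELECT id, name, price FROM products WHERE price BETWEEN 391.29 AND 885.18

Result:
id | name | price 
---+------+-------
2  | Pen  | 597.58
4  | Bowl | 766.86
8  | Pen  | 427.03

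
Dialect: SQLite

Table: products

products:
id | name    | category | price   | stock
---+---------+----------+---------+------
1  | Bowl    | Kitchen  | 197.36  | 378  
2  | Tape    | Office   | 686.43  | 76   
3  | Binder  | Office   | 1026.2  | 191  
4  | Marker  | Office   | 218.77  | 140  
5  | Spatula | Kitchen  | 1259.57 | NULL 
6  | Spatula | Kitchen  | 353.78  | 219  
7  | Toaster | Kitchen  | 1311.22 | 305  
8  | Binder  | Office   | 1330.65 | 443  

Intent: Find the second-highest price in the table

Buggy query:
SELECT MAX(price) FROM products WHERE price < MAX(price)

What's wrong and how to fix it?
Bug: MAX(price) on the right of the comparison is an aggregate-in-WHERE error

Fix: Put the inner MAX in a scalar subquery

Corrected query:
SELECT MAX(price) FROM products WHERE price < (SELECT MAX(price) FROM products)

Result:
MAX(price)
----------
1311.22   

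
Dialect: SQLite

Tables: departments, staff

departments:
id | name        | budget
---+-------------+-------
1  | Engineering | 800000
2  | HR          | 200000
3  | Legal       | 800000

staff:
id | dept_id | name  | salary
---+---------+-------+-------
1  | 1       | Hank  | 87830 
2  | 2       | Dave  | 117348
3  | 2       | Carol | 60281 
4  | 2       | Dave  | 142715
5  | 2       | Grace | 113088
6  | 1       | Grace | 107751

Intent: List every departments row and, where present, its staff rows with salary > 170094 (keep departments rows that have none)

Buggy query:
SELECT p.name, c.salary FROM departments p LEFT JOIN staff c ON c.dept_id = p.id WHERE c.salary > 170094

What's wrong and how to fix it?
Bug: Filtering c.salary in WHERE discards the NULL rows produced by LEFT JOIN, turning it into an inner join

Fix: Put 'c.salary > 170094' in the JOIN's ON clause instead of WHERE

Corrected query:
SELECT p.name, c.salary FROM departments p LEFT JOIN staff c ON c.dept_id = p.id AND c.salary > 170094

Result:
name        | salary
------------+-------
Engineering | NULL  
HR          | NULL  
Legal       | NULL  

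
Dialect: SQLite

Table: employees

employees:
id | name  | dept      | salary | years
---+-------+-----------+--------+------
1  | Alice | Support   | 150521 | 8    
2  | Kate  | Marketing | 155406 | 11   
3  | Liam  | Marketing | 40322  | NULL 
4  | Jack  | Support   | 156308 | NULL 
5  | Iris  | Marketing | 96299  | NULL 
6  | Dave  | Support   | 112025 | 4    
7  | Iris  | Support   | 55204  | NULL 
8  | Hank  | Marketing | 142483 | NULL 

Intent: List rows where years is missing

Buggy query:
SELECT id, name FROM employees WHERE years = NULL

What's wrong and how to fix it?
Bug: '= NULL' is always unknown in SQL three-valued logic, so no rows match

Fix: Use IS NULL to test for NULL

Corrected query:
SELECT id, name FROM employees WHERE years IS NULL

Result:
id | name
---+-----
3  | Liam
4  | Jack
5  | Iris
7  | Iris
8  | Hank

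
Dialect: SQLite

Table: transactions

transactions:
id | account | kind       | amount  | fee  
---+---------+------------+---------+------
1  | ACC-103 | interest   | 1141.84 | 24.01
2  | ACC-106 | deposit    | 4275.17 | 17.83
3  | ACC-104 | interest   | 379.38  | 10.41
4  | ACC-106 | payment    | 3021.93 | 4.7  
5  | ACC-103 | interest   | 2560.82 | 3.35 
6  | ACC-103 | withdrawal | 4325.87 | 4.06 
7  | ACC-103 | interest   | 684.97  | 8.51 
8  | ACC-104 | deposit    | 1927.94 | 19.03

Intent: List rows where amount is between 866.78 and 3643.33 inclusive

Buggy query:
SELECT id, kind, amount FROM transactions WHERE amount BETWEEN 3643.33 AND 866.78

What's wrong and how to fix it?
Bug: The bounds are reversed; BETWEEN a AND b requires a <= b to match anything

Fix: Write BETWEEN 866.78 AND 3643.33

Corrected query:
SELECT id, kind, amount FROM transactions WHERE amount BETWEEN 866.78 AND 3643.33

Result:
id | kind     | amount 
---+----------+--------
1  | interest | 1141.84
4  | payment  | 3021.93
5  | interest | 2560.82
8  | deposit  | 1927.94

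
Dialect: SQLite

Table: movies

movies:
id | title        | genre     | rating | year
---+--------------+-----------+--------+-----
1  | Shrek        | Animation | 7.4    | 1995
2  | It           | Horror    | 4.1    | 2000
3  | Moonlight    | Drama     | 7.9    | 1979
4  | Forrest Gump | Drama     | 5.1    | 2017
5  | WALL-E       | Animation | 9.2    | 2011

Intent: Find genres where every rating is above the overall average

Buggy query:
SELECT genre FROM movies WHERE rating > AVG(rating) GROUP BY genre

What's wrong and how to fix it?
Bug: AVG() is an aggregate; it can't sit directly in WHERE

Fix: Compute the overall average in a scalar subquery and compare each group's MIN against it in HAVING

Corrected query:
SELECT genre FROM movies GROUP BY genre HAVING MIN(rating) > (SELECT AVG(rating) FROM movies)

Result:
genre    
---------
Animation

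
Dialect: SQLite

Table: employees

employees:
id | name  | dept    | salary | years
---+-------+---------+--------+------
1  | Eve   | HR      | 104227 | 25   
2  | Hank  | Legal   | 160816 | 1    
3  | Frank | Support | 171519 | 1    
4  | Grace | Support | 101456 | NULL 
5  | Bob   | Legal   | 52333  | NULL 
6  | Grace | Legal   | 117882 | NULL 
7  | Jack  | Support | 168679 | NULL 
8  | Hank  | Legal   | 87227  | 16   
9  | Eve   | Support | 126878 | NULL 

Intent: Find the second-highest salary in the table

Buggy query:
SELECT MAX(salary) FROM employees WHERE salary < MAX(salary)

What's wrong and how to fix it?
Bug: MAX(salary) on the right of the comparison is an aggregate-in-WHERE error

Fix: Put the inner MAX in a scalar subquery

Corrected query:
SELECT MAX(salary) FROM employees WHERE salary < (SELECT MAX(salary) FROM employees)

Result:
MAX(salary)
-----------
168679     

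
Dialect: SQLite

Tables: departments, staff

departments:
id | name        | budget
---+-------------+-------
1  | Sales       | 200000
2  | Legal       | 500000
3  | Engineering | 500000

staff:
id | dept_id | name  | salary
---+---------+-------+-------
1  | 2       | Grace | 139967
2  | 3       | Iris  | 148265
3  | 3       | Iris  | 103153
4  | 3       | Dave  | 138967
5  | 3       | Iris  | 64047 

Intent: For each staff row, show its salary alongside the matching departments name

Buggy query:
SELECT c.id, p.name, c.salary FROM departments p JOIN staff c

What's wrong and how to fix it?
Bug: JOIN with no ON clause produces a cartesian product; every staff row pairs with every departments row

Fix: Specify the join condition linking the foreign key to the parent id

Corrected query:
SELECT c.id, p.name, c.salary FROM departments p JOIN staff c ON c.dept_id = p.id

Result:
id | name        | salary
---+-------------+-------
1  | Legal       | 139967
2  | Engineering | 148265
3  | Engineering | 103153
4  | Engineering | 138967
5  | Engineering | 64047 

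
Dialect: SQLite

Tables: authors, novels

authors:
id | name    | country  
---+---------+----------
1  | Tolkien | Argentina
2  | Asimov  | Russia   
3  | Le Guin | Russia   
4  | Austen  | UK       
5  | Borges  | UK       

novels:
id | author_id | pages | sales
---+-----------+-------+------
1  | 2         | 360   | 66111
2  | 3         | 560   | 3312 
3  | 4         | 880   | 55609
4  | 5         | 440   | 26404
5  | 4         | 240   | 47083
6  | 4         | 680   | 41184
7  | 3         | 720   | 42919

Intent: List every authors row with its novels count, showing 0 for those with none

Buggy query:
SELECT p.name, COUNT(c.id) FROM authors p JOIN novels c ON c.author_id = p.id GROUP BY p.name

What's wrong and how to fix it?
Bug: INNER JOIN drops authors rows that have no matching novels rows

Fix: Switch to LEFT JOIN to retain unmatched parent rows

Corrected query:
SELECT p.name, COUNT(c.id) FROM authors p LEFT JOIN novels c ON c.author_id = p.id GROUP BY p.name

Result:
name    | COUNT(c.id)
--------+------------
Asimov  | 1          
Austen  | 3          
Borges  | 1          
Le Guin | 2          
Tolkien | 0          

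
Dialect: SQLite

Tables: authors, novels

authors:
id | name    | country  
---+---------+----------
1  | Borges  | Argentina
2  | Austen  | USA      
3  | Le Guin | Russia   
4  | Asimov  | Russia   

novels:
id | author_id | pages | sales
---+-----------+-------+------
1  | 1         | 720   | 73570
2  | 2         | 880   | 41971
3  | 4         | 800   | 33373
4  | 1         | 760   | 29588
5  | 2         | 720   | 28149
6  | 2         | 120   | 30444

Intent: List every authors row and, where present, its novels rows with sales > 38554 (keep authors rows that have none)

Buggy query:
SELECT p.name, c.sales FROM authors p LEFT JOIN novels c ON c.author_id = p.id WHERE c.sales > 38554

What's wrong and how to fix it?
Bug: A WHERE condition on the right-hand table after LEFT JOIN drops unmatched parents

Fix: Move the right-table condition into the ON clause so unmatched parents are kept

Corrected query:
SELECT p.name, c.sales FROM authors p LEFT JOIN novels c ON c.author_id = p.id AND c.sales > 38554

Result:
name    | sales
--------+------
Borges  | 73570
Austen  | 41971
Le Guin | NULL 
Asimov  | NULL 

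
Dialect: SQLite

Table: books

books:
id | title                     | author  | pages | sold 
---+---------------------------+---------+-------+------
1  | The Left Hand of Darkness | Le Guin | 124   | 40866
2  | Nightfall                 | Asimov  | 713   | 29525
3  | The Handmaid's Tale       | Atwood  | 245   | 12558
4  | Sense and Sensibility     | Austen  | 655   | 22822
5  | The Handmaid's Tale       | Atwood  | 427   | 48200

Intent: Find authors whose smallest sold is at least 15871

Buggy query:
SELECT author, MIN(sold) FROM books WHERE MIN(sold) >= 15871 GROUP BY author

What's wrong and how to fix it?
Bug: Aggregates like MIN are computed per group after WHERE runs

Fix: Replace WHERE with HAVING after the GROUP BY

Corrected query:
SELECT author, MIN(sold) FROM books GROUP BY author HAVING MIN(sold) >= 15871

Result:
author  | MIN(sold)
--------+----------
Asimov  | 29525    
Austen  | 22822    
Le Guin | 40866    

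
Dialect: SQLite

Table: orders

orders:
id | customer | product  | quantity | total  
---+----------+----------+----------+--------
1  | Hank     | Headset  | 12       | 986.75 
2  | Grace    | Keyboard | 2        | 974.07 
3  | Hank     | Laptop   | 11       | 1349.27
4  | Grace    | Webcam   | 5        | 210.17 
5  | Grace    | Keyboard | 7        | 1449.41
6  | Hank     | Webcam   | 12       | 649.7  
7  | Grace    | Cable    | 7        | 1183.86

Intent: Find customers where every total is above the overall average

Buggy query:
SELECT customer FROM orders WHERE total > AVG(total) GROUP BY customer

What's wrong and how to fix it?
Bug: WHERE evaluates per row before aggregation, so AVG() is unavailable

Fix: Compute the overall average in a scalar subquery and compare each group's MIN against it in HAVING

Corrected query:
SELECT customer FROM orders GROUP BY customer HAVING MIN(total) > (SELECT AVG(total) FROM orders)

Result:
(no rows)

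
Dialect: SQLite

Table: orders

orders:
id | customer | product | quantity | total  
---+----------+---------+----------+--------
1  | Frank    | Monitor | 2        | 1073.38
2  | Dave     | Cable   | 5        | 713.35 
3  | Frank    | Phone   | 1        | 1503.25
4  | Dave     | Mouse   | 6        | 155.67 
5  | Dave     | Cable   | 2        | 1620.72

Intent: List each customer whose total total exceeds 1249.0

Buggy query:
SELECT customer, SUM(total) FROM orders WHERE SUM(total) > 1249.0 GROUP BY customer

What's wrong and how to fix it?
Bug: WHERE runs before GROUP BY, so aggregates aren't available there

Fix: Move the aggregate condition to a HAVING clause

Corrected query:
SELECT customer, SUM(total) FROM orders GROUP BY customer HAVING SUM(total) > 1249.0

Result:
customer | SUM(total)
---------+-----------
Dave     | 2489.74   
Frank    | 2576.63   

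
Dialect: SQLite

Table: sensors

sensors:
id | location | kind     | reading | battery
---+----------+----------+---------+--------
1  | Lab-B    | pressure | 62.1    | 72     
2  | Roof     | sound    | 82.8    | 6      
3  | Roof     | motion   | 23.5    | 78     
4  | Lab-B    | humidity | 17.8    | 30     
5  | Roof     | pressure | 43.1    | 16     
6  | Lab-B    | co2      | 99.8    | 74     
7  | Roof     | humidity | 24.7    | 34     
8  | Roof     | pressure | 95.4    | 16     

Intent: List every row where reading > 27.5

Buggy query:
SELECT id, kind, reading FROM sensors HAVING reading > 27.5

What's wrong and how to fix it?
Bug: This is a non-aggregate query (no GROUP BY, no aggregates), so in SQLite the HAVING clause is invalid here; a row-level condition belongs in WHERE

Fix: Use WHERE for row-level filtering

Corrected query:
SELECT id, kind, reading FROM sensors WHERE reading > 27.5

Result:
id | kind     | reading
---+----------+--------
1  | pressure | 62.1   
2  | sound    | 82.8   
5  | pressure | 43.1   
6  | co2      | 99.8   
8  | pressure | 95.4   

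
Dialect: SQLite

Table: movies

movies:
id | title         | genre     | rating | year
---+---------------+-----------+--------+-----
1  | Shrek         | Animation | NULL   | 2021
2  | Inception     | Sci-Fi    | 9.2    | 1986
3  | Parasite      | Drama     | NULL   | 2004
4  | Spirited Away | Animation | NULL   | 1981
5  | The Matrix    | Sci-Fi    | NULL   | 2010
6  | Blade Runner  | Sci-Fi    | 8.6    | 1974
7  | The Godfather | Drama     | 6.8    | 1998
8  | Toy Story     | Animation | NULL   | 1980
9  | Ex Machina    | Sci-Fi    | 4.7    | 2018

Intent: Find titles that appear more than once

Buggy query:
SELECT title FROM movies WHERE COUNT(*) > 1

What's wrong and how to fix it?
Bug: WHERE can't reference COUNT(*); aggregates are computed after WHERE

Fix: GROUP BY title, then filter groups with HAVING COUNT(*) > 1

Corrected query:
SELECT title FROM movies GROUP BY title HAVING COUNT(*) > 1

Result:
(no rows)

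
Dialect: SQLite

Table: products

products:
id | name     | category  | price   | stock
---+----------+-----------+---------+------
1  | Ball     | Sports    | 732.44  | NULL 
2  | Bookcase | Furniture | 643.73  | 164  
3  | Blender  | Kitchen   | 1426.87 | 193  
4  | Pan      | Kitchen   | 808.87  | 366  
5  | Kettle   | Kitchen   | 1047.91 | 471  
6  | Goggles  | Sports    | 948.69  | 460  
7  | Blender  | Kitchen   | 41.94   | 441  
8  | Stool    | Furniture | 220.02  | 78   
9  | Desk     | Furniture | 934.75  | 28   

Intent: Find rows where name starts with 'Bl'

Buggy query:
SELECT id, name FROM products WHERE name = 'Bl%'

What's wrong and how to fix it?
Bug: Wildcards only work with LIKE; '=' treats '%' as a literal character

Fix: Use LIKE for wildcard pattern matching

Corrected query:
SELECT id, name FROM products WHERE name LIKE 'Bl%'

Result:
id | name   
---+--------
3  | Blender
7  | Blender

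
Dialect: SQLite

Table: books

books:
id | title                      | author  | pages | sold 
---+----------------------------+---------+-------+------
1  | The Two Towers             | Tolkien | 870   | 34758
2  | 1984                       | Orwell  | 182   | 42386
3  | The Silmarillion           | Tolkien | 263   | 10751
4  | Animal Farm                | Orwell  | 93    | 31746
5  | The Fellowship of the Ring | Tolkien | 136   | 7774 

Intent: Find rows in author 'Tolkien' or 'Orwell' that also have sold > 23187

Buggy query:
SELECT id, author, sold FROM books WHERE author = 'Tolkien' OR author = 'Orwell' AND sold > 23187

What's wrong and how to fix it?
Bug: Without parentheses, AND is evaluated before OR, so the sold filter only applies to the 'Orwell' branch

Fix: Group the OR with parentheses (or use IN), then AND the threshold

Corrected query:
SELECT id, author, sold FROM books WHERE (author = 'Tolkien' OR author = 'Orwell') AND sold > 23187

Result:
id | author  | sold 
---+---------+------
1  | Tolkien | 34758
2  | Orwell  | 42386
4  | Orwell  | 31746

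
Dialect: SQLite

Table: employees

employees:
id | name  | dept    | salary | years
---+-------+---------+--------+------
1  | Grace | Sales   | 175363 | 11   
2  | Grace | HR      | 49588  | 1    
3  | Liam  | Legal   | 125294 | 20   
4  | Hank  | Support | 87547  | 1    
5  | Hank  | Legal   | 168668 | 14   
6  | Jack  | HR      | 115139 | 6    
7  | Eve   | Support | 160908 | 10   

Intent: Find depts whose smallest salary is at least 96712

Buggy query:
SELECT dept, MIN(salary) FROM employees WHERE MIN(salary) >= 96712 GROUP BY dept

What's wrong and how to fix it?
Bug: Aggregates like MIN are computed per group after WHERE runs

Fix: Replace WHERE with HAVING after the GROUP BY

Corrected query:
SELECT dept, MIN(salary) FROM employees GROUP BY dept HAVING MIN(salary) >= 96712

Result:
dept  | MIN(salary)
------+------------
Legal | 125294     
Sales | 175363     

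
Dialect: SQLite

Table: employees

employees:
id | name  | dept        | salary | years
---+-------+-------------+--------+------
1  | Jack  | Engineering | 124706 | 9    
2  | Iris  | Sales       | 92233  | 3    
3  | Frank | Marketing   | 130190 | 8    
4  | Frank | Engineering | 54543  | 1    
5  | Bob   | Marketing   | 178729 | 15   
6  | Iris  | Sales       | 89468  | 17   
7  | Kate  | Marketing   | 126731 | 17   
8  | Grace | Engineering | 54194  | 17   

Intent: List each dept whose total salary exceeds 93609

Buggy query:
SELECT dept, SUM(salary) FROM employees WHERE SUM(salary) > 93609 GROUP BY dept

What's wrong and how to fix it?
Bug: Aggregate functions cannot appear in a WHERE clause

Fix: Use HAVING (which filters groups after aggregation) instead of WHERE

Corrected query:
SELECT dept, SUM(salary) FROM employees GROUP BY dept HAVING SUM(salary) > 93609

Result:
dept        | SUM(salary)
------------+------------
Engineering | 233443     
Marketing   | 435650     
Sales       | 181701     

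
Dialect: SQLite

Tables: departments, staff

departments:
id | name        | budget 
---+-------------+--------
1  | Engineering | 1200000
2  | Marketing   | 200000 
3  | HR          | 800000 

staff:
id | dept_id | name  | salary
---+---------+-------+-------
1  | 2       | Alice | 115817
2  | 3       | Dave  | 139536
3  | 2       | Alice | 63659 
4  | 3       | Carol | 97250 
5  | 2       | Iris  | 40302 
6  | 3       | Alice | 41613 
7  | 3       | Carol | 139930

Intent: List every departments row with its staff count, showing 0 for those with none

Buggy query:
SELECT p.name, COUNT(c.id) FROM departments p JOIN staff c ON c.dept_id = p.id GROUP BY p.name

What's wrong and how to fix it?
Bug: An inner join excludes parents with zero children

Fix: Switch to LEFT JOIN to retain unmatched parent rows

Corrected query:
SELECT p.name, COUNT(c.id) FROM departments p LEFT JOIN staff c ON c.dept_id = p.id GROUP BY p.name

Result:
name        | COUNT(c.id)
------------+------------
Engineering | 0          
HR          | 4          
Marketing   | 3          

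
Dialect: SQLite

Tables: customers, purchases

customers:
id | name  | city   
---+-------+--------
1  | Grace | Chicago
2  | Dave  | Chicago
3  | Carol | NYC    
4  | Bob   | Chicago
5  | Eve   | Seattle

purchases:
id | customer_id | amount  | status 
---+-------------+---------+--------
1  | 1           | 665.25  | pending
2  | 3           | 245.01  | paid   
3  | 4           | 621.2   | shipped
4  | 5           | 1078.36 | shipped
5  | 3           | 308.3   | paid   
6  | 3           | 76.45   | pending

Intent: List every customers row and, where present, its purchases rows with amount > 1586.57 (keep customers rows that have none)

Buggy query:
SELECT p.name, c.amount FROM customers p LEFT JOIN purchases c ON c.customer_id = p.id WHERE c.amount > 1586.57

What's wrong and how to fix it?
Bug: A WHERE condition on the right-hand table after LEFT JOIN drops unmatched parents

Fix: Put 'c.amount > 1586.57' in the JOIN's ON clause instead of WHERE

Corrected query:
SELECT p.name, c.amount FROM customers p LEFT JOIN purchases c ON c.customer_id = p.id AND c.amount > 1586.57

Result:
name  | amount
------+-------
Grace | NULL  
Dave  | NULL  
Carol | NULL  
Bob   | NULL  
Eve   | NULL  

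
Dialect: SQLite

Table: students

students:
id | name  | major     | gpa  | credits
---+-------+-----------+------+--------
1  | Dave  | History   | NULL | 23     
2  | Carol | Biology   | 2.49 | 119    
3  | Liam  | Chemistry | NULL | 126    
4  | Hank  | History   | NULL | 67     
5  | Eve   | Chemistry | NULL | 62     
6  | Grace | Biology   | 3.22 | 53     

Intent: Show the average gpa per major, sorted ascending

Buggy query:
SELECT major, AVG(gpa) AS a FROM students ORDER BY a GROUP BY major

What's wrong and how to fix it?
Bug: ORDER BY appears before GROUP BY; SQL clause order requires GROUP BY first

Fix: Move ORDER BY to the end, after GROUP BY

Corrected query:
SELECT major, AVG(gpa) AS a FROM students GROUP BY major ORDER BY a

Result:
major     | a    
----------+------
Chemistry | NULL 
History   | NULL 
Biology   | 2.855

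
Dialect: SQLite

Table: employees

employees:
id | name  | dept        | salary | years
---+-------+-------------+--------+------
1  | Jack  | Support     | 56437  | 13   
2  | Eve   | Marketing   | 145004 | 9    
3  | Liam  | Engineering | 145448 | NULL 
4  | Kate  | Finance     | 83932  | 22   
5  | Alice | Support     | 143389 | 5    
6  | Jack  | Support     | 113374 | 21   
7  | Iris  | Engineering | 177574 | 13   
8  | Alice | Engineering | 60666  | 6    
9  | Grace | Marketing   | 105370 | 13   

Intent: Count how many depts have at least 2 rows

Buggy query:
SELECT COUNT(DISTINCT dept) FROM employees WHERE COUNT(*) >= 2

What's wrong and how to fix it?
Bug: COUNT(*) cannot appear in WHERE; the per-group count doesn't exist yet

Fix: Group first with HAVING COUNT(*) >= 2, then COUNT the resulting groups

Corrected query:
SELECT COUNT(*) FROM (SELECT dept FROM employees GROUP BY dept HAVING COUNT(*) >= 2)

Result:
COUNT(*)
--------
3       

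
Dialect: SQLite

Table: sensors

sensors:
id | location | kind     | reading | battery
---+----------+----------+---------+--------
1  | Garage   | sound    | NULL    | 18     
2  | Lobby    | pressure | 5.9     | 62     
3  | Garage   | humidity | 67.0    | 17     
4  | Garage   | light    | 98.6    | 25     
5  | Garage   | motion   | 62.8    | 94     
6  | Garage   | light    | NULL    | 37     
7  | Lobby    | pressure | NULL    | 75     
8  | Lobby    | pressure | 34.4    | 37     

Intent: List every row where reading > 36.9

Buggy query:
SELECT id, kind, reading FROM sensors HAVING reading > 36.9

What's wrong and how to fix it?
Bug: This is a non-aggregate query (no GROUP BY, no aggregates), so in SQLite the HAVING clause is invalid here; a row-level condition belongs in WHERE

Fix: Use WHERE for row-level filtering

Corrected query:
SELECT id, kind, reading FROM sensors WHERE reading > 36.9

Result:
id | kind     | reading
---+----------+--------
3  | humidity | 67     
4  | light    | 98.6   
5  | motion   | 62.8   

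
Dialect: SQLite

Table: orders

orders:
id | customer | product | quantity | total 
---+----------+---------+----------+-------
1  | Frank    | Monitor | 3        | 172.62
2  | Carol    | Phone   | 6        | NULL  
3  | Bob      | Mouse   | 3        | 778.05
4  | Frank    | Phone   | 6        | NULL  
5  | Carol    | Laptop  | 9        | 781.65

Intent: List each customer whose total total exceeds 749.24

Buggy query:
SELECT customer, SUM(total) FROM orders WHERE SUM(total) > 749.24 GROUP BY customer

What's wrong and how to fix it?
Bug: SUM(total) is an aggregate, but WHERE filters rows before aggregation

Fix: Use HAVING (which filters groups after aggregation) instead of WHERE

Corrected query:
SELECT customer, SUM(total) FROM orders GROUP BY customer HAVING SUM(total) > 749.24

Result:
customer | SUM(total)
---------+-----------
Bob      | 778.05    
Carol    | 781.65    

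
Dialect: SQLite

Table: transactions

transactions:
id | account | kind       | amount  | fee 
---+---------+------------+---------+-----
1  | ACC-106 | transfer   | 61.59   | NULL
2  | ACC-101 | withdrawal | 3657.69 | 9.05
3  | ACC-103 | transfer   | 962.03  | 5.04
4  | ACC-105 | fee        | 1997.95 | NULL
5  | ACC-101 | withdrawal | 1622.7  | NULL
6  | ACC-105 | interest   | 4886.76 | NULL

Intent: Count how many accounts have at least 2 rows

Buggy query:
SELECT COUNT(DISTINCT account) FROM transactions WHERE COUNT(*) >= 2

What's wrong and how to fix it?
Bug: COUNT(*) cannot appear in WHERE; the per-group count doesn't exist yet

Fix: Use a subquery that GROUPs and filters with HAVING, then count its rows

Corrected query:
SELECT COUNT(*) FROM (SELECT account FROM transactions GROUP BY account HAVING COUNT(*) >= 2)

Result:
COUNT(*)
--------
2       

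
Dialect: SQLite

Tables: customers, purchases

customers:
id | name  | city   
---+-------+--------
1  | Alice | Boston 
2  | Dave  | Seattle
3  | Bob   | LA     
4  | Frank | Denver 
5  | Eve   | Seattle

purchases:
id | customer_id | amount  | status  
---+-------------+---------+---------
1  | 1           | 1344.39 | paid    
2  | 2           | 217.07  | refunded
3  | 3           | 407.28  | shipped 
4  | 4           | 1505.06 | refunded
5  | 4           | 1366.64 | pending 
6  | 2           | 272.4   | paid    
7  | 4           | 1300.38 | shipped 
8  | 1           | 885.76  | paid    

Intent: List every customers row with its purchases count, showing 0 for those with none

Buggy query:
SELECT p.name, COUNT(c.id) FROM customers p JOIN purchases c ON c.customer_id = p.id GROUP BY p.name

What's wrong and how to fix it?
Bug: INNER JOIN drops customers rows that have no matching purchases rows

Fix: Use LEFT JOIN so parents without children still appear (COUNT(c.id) gives 0)

Corrected query:
SELECT p.name, COUNT(c.id) FROM customers p LEFT JOIN purchases c ON c.customer_id = p.id GROUP BY p.name

Result:
name  | COUNT(c.id)
------+------------
Alice | 2          
Bob   | 1          
Dave  | 2          
Eve   | 0          
Frank | 3          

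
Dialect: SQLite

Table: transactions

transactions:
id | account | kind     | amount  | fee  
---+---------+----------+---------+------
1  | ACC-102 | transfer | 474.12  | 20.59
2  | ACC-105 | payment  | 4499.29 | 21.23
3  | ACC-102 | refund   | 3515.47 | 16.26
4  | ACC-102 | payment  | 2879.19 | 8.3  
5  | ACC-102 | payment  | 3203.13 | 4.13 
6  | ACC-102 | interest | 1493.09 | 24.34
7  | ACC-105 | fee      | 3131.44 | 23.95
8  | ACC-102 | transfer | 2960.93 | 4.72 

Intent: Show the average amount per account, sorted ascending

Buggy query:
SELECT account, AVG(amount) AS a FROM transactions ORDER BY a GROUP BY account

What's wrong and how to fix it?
Bug: ORDER BY appears before GROUP BY; SQL clause order requires GROUP BY first

Fix: Move ORDER BY to the end, after GROUP BY

Corrected query:
SELECT account, AVG(amount) AS a FROM transactions GROUP BY account ORDER BY a

Result:
account | a          
--------+------------
ACC-102 | 2420.988333
ACC-105 | 3815.365   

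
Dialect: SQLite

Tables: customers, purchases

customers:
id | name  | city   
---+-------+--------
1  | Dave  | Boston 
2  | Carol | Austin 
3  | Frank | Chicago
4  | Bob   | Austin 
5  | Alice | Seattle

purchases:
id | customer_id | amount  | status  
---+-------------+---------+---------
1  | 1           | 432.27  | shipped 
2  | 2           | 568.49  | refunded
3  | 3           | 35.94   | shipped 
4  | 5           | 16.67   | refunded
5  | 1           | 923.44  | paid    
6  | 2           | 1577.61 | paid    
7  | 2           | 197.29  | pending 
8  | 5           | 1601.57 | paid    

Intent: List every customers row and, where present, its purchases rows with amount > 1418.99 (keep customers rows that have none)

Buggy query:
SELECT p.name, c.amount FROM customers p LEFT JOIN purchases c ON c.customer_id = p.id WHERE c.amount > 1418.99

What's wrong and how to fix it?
Bug: Filtering c.amount in WHERE discards the NULL rows produced by LEFT JOIN, turning it into an inner join

Fix: Put 'c.amount > 1418.99' in the JOIN's ON clause instead of WHERE

Corrected query:
SELECT p.name, c.amount FROM customers p LEFT JOIN purchases c ON c.customer_id = p.id AND c.amount > 1418.99

Result:
name  | amount 
------+--------
Dave  | NULL   
Carol | 1577.61
Frank | NULL   
Bob   | NULL   
Alice | 1601.57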